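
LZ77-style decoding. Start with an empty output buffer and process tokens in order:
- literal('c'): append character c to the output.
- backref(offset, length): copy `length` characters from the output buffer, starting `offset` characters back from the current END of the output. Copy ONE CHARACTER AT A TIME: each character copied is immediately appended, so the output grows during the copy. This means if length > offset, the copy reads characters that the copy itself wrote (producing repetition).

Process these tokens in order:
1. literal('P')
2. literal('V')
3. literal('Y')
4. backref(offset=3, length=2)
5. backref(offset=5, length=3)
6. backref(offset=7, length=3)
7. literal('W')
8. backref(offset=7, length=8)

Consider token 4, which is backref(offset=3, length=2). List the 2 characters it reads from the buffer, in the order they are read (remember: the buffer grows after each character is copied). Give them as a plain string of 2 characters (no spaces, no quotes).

Answer: PV

Derivation:
Token 1: literal('P'). Output: "P"
Token 2: literal('V'). Output: "PV"
Token 3: literal('Y'). Output: "PVY"
Token 4: backref(off=3, len=2). Buffer before: "PVY" (len 3)
  byte 1: read out[0]='P', append. Buffer now: "PVYP"
  byte 2: read out[1]='V', append. Buffer now: "PVYPV"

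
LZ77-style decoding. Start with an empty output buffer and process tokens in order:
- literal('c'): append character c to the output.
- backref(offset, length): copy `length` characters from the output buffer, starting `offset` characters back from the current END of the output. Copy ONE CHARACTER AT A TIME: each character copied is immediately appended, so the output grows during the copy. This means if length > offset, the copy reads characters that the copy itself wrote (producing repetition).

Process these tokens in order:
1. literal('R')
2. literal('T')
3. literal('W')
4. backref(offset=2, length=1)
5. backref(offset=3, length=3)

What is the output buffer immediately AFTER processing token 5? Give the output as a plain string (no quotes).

Answer: RTWTTWT

Derivation:
Token 1: literal('R'). Output: "R"
Token 2: literal('T'). Output: "RT"
Token 3: literal('W'). Output: "RTW"
Token 4: backref(off=2, len=1). Copied 'T' from pos 1. Output: "RTWT"
Token 5: backref(off=3, len=3). Copied 'TWT' from pos 1. Output: "RTWTTWT"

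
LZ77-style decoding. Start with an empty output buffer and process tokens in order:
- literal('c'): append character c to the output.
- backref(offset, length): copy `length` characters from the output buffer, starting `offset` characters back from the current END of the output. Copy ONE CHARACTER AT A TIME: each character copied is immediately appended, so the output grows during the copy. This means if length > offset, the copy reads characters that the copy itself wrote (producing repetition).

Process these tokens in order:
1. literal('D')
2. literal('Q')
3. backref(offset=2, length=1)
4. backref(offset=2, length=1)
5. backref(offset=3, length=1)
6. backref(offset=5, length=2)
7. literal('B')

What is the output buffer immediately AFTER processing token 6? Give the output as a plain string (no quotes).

Token 1: literal('D'). Output: "D"
Token 2: literal('Q'). Output: "DQ"
Token 3: backref(off=2, len=1). Copied 'D' from pos 0. Output: "DQD"
Token 4: backref(off=2, len=1). Copied 'Q' from pos 1. Output: "DQDQ"
Token 5: backref(off=3, len=1). Copied 'Q' from pos 1. Output: "DQDQQ"
Token 6: backref(off=5, len=2). Copied 'DQ' from pos 0. Output: "DQDQQDQ"

Answer: DQDQQDQ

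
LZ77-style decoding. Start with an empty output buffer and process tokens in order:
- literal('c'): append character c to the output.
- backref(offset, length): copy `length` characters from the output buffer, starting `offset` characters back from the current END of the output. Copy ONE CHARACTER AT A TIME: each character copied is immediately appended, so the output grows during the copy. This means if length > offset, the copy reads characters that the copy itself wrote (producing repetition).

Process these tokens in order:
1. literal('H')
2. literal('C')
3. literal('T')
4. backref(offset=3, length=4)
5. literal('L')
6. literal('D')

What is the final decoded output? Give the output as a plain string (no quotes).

Token 1: literal('H'). Output: "H"
Token 2: literal('C'). Output: "HC"
Token 3: literal('T'). Output: "HCT"
Token 4: backref(off=3, len=4) (overlapping!). Copied 'HCTH' from pos 0. Output: "HCTHCTH"
Token 5: literal('L'). Output: "HCTHCTHL"
Token 6: literal('D'). Output: "HCTHCTHLD"

Answer: HCTHCTHLD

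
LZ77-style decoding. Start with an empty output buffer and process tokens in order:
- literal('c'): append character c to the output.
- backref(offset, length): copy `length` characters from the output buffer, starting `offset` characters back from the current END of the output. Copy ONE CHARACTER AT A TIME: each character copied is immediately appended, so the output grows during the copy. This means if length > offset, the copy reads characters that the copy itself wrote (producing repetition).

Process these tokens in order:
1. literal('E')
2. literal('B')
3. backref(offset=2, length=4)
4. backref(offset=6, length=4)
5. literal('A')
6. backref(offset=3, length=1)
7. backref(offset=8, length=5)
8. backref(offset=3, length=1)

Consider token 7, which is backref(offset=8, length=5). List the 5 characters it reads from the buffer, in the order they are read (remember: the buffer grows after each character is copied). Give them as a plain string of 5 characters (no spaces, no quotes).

Token 1: literal('E'). Output: "E"
Token 2: literal('B'). Output: "EB"
Token 3: backref(off=2, len=4) (overlapping!). Copied 'EBEB' from pos 0. Output: "EBEBEB"
Token 4: backref(off=6, len=4). Copied 'EBEB' from pos 0. Output: "EBEBEBEBEB"
Token 5: literal('A'). Output: "EBEBEBEBEBA"
Token 6: backref(off=3, len=1). Copied 'E' from pos 8. Output: "EBEBEBEBEBAE"
Token 7: backref(off=8, len=5). Buffer before: "EBEBEBEBEBAE" (len 12)
  byte 1: read out[4]='E', append. Buffer now: "EBEBEBEBEBAEE"
  byte 2: read out[5]='B', append. Buffer now: "EBEBEBEBEBAEEB"
  byte 3: read out[6]='E', append. Buffer now: "EBEBEBEBEBAEEBE"
  byte 4: read out[7]='B', append. Buffer now: "EBEBEBEBEBAEEBEB"
  byte 5: read out[8]='E', append. Buffer now: "EBEBEBEBEBAEEBEBE"

Answer: EBEBE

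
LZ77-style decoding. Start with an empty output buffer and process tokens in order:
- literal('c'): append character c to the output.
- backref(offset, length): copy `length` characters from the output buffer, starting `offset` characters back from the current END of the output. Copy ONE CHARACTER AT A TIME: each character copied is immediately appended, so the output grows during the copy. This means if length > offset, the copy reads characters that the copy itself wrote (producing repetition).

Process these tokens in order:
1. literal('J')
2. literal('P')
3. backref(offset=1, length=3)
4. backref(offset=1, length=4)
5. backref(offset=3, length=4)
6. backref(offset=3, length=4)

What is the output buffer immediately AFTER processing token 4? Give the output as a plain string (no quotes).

Token 1: literal('J'). Output: "J"
Token 2: literal('P'). Output: "JP"
Token 3: backref(off=1, len=3) (overlapping!). Copied 'PPP' from pos 1. Output: "JPPPP"
Token 4: backref(off=1, len=4) (overlapping!). Copied 'PPPP' from pos 4. Output: "JPPPPPPPP"

Answer: JPPPPPPPP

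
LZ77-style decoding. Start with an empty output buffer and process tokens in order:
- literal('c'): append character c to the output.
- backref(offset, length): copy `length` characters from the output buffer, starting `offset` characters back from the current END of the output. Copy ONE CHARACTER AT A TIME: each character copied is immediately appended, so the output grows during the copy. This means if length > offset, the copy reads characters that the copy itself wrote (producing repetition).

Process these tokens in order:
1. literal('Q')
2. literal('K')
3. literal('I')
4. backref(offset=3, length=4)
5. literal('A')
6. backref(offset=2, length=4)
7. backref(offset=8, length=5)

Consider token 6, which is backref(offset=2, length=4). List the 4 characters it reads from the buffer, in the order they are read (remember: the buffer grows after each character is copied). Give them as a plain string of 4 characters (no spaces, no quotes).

Token 1: literal('Q'). Output: "Q"
Token 2: literal('K'). Output: "QK"
Token 3: literal('I'). Output: "QKI"
Token 4: backref(off=3, len=4) (overlapping!). Copied 'QKIQ' from pos 0. Output: "QKIQKIQ"
Token 5: literal('A'). Output: "QKIQKIQA"
Token 6: backref(off=2, len=4). Buffer before: "QKIQKIQA" (len 8)
  byte 1: read out[6]='Q', append. Buffer now: "QKIQKIQAQ"
  byte 2: read out[7]='A', append. Buffer now: "QKIQKIQAQA"
  byte 3: read out[8]='Q', append. Buffer now: "QKIQKIQAQAQ"
  byte 4: read out[9]='A', append. Buffer now: "QKIQKIQAQAQA"

Answer: QAQA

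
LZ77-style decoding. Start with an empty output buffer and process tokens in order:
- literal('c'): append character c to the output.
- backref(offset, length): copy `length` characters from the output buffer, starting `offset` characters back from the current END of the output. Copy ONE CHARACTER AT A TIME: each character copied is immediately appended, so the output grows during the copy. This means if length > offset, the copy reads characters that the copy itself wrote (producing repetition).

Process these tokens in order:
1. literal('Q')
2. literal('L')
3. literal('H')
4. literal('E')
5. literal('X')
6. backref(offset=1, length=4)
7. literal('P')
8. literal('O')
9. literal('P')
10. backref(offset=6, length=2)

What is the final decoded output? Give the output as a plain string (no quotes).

Answer: QLHEXXXXXPOPXX

Derivation:
Token 1: literal('Q'). Output: "Q"
Token 2: literal('L'). Output: "QL"
Token 3: literal('H'). Output: "QLH"
Token 4: literal('E'). Output: "QLHE"
Token 5: literal('X'). Output: "QLHEX"
Token 6: backref(off=1, len=4) (overlapping!). Copied 'XXXX' from pos 4. Output: "QLHEXXXXX"
Token 7: literal('P'). Output: "QLHEXXXXXP"
Token 8: literal('O'). Output: "QLHEXXXXXPO"
Token 9: literal('P'). Output: "QLHEXXXXXPOP"
Token 10: backref(off=6, len=2). Copied 'XX' from pos 6. Output: "QLHEXXXXXPOPXX"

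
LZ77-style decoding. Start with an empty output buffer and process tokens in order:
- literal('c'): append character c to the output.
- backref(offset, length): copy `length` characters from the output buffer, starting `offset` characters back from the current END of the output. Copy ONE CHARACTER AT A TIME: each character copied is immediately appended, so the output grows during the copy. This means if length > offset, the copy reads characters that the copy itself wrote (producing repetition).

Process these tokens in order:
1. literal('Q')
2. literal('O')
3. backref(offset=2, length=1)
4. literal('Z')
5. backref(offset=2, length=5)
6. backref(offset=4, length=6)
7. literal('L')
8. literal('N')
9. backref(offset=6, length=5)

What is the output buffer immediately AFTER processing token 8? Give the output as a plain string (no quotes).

Answer: QOQZQZQZQZQZQZQLN

Derivation:
Token 1: literal('Q'). Output: "Q"
Token 2: literal('O'). Output: "QO"
Token 3: backref(off=2, len=1). Copied 'Q' from pos 0. Output: "QOQ"
Token 4: literal('Z'). Output: "QOQZ"
Token 5: backref(off=2, len=5) (overlapping!). Copied 'QZQZQ' from pos 2. Output: "QOQZQZQZQ"
Token 6: backref(off=4, len=6) (overlapping!). Copied 'ZQZQZQ' from pos 5. Output: "QOQZQZQZQZQZQZQ"
Token 7: literal('L'). Output: "QOQZQZQZQZQZQZQL"
Token 8: literal('N'). Output: "QOQZQZQZQZQZQZQLN"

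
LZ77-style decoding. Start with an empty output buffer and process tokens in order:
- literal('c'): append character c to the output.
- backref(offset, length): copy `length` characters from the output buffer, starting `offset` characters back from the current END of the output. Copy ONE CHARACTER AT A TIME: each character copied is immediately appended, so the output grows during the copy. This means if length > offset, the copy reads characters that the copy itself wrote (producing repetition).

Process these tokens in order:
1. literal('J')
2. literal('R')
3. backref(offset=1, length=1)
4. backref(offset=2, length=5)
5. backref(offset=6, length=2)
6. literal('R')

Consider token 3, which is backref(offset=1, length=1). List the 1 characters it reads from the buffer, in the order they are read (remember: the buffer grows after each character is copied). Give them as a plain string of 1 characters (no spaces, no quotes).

Answer: R

Derivation:
Token 1: literal('J'). Output: "J"
Token 2: literal('R'). Output: "JR"
Token 3: backref(off=1, len=1). Buffer before: "JR" (len 2)
  byte 1: read out[1]='R', append. Buffer now: "JRR"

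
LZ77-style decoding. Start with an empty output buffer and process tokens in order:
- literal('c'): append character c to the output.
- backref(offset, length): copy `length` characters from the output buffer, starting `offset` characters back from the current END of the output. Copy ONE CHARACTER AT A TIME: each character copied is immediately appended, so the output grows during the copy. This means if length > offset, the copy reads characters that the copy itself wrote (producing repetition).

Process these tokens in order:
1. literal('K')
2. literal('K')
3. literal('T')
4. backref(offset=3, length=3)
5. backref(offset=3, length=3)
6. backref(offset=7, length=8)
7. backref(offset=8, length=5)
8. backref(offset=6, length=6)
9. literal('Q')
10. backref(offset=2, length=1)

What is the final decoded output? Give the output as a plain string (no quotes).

Token 1: literal('K'). Output: "K"
Token 2: literal('K'). Output: "KK"
Token 3: literal('T'). Output: "KKT"
Token 4: backref(off=3, len=3). Copied 'KKT' from pos 0. Output: "KKTKKT"
Token 5: backref(off=3, len=3). Copied 'KKT' from pos 3. Output: "KKTKKTKKT"
Token 6: backref(off=7, len=8) (overlapping!). Copied 'TKKTKKTT' from pos 2. Output: "KKTKKTKKTTKKTKKTT"
Token 7: backref(off=8, len=5). Copied 'TKKTK' from pos 9. Output: "KKTKKTKKTTKKTKKTTTKKTK"
Token 8: backref(off=6, len=6). Copied 'TTKKTK' from pos 16. Output: "KKTKKTKKTTKKTKKTTTKKTKTTKKTK"
Token 9: literal('Q'). Output: "KKTKKTKKTTKKTKKTTTKKTKTTKKTKQ"
Token 10: backref(off=2, len=1). Copied 'K' from pos 27. Output: "KKTKKTKKTTKKTKKTTTKKTKTTKKTKQK"

Answer: KKTKKTKKTTKKTKKTTTKKTKTTKKTKQK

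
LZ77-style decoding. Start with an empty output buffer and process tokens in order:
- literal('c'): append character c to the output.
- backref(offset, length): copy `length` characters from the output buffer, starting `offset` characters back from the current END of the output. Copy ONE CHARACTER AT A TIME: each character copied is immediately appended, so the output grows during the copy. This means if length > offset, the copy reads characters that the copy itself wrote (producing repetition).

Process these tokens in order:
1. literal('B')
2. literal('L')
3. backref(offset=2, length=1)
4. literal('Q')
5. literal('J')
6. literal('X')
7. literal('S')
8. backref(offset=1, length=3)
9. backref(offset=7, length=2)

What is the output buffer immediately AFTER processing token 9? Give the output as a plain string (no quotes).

Answer: BLBQJXSSSSQJ

Derivation:
Token 1: literal('B'). Output: "B"
Token 2: literal('L'). Output: "BL"
Token 3: backref(off=2, len=1). Copied 'B' from pos 0. Output: "BLB"
Token 4: literal('Q'). Output: "BLBQ"
Token 5: literal('J'). Output: "BLBQJ"
Token 6: literal('X'). Output: "BLBQJX"
Token 7: literal('S'). Output: "BLBQJXS"
Token 8: backref(off=1, len=3) (overlapping!). Copied 'SSS' from pos 6. Output: "BLBQJXSSSS"
Token 9: backref(off=7, len=2). Copied 'QJ' from pos 3. Output: "BLBQJXSSSSQJ"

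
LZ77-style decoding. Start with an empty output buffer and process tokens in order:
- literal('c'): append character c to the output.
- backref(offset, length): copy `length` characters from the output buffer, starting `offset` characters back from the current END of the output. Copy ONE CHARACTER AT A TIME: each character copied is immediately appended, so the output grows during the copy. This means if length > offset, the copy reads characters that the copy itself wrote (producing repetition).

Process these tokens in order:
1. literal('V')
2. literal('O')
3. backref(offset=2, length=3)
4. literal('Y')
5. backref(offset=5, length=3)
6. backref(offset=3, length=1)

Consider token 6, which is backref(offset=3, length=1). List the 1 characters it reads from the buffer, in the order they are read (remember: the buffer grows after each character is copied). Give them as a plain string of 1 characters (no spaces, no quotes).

Token 1: literal('V'). Output: "V"
Token 2: literal('O'). Output: "VO"
Token 3: backref(off=2, len=3) (overlapping!). Copied 'VOV' from pos 0. Output: "VOVOV"
Token 4: literal('Y'). Output: "VOVOVY"
Token 5: backref(off=5, len=3). Copied 'OVO' from pos 1. Output: "VOVOVYOVO"
Token 6: backref(off=3, len=1). Buffer before: "VOVOVYOVO" (len 9)
  byte 1: read out[6]='O', append. Buffer now: "VOVOVYOVOO"

Answer: O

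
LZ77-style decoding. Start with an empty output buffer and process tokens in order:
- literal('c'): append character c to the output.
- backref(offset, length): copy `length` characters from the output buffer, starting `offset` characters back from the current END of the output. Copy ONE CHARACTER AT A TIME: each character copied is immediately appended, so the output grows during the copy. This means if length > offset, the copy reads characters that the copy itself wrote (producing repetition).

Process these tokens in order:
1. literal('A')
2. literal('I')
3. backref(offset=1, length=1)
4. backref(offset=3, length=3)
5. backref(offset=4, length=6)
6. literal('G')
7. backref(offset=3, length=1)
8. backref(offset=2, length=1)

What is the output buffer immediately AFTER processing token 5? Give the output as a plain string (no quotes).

Answer: AIIAIIIAIIIA

Derivation:
Token 1: literal('A'). Output: "A"
Token 2: literal('I'). Output: "AI"
Token 3: backref(off=1, len=1). Copied 'I' from pos 1. Output: "AII"
Token 4: backref(off=3, len=3). Copied 'AII' from pos 0. Output: "AIIAII"
Token 5: backref(off=4, len=6) (overlapping!). Copied 'IAIIIA' from pos 2. Output: "AIIAIIIAIIIA"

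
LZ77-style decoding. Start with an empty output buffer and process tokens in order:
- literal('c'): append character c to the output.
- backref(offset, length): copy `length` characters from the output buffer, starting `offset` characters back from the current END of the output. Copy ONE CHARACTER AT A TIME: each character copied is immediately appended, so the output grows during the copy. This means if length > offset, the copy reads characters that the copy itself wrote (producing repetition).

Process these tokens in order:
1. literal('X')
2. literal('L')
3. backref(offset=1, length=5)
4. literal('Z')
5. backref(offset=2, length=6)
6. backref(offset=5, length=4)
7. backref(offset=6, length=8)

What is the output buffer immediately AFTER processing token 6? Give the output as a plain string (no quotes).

Answer: XLLLLLLZLZLZLZZLZL

Derivation:
Token 1: literal('X'). Output: "X"
Token 2: literal('L'). Output: "XL"
Token 3: backref(off=1, len=5) (overlapping!). Copied 'LLLLL' from pos 1. Output: "XLLLLLL"
Token 4: literal('Z'). Output: "XLLLLLLZ"
Token 5: backref(off=2, len=6) (overlapping!). Copied 'LZLZLZ' from pos 6. Output: "XLLLLLLZLZLZLZ"
Token 6: backref(off=5, len=4). Copied 'ZLZL' from pos 9. Output: "XLLLLLLZLZLZLZZLZL"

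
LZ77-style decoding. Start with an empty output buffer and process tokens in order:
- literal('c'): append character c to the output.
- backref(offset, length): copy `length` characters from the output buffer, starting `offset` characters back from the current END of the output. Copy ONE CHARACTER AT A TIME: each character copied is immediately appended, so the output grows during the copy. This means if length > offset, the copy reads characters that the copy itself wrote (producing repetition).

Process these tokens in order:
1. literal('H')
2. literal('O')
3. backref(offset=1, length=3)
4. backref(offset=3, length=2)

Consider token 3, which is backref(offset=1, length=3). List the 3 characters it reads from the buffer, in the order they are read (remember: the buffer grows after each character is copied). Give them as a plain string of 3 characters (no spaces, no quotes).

Token 1: literal('H'). Output: "H"
Token 2: literal('O'). Output: "HO"
Token 3: backref(off=1, len=3). Buffer before: "HO" (len 2)
  byte 1: read out[1]='O', append. Buffer now: "HOO"
  byte 2: read out[2]='O', append. Buffer now: "HOOO"
  byte 3: read out[3]='O', append. Buffer now: "HOOOO"

Answer: OOO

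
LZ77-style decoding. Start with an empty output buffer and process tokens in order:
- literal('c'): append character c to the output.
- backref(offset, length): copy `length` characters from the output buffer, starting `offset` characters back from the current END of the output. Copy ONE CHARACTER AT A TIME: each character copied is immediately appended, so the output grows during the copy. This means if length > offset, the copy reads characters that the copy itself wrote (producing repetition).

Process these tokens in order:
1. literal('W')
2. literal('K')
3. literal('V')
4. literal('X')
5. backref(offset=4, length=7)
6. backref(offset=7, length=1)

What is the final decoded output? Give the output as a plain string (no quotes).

Answer: WKVXWKVXWKVW

Derivation:
Token 1: literal('W'). Output: "W"
Token 2: literal('K'). Output: "WK"
Token 3: literal('V'). Output: "WKV"
Token 4: literal('X'). Output: "WKVX"
Token 5: backref(off=4, len=7) (overlapping!). Copied 'WKVXWKV' from pos 0. Output: "WKVXWKVXWKV"
Token 6: backref(off=7, len=1). Copied 'W' from pos 4. Output: "WKVXWKVXWKVW"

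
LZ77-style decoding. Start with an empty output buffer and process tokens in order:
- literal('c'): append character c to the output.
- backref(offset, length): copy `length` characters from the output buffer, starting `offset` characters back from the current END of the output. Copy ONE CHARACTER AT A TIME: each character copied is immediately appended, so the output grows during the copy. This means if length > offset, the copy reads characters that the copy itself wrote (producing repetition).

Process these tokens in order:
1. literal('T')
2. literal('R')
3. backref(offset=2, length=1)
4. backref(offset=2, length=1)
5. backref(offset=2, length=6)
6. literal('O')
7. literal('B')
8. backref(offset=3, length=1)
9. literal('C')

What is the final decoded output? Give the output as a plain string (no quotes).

Token 1: literal('T'). Output: "T"
Token 2: literal('R'). Output: "TR"
Token 3: backref(off=2, len=1). Copied 'T' from pos 0. Output: "TRT"
Token 4: backref(off=2, len=1). Copied 'R' from pos 1. Output: "TRTR"
Token 5: backref(off=2, len=6) (overlapping!). Copied 'TRTRTR' from pos 2. Output: "TRTRTRTRTR"
Token 6: literal('O'). Output: "TRTRTRTRTRO"
Token 7: literal('B'). Output: "TRTRTRTRTROB"
Token 8: backref(off=3, len=1). Copied 'R' from pos 9. Output: "TRTRTRTRTROBR"
Token 9: literal('C'). Output: "TRTRTRTRTROBRC"

Answer: TRTRTRTRTROBRC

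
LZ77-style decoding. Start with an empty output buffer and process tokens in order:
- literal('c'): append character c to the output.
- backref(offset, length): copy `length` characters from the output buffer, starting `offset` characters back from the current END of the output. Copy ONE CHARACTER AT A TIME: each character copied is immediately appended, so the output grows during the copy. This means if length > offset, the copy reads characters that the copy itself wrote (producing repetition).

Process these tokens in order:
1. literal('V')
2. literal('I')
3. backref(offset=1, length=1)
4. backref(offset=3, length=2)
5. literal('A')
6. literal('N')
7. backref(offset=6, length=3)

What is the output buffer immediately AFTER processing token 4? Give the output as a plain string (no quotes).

Answer: VIIVI

Derivation:
Token 1: literal('V'). Output: "V"
Token 2: literal('I'). Output: "VI"
Token 3: backref(off=1, len=1). Copied 'I' from pos 1. Output: "VII"
Token 4: backref(off=3, len=2). Copied 'VI' from pos 0. Output: "VIIVI"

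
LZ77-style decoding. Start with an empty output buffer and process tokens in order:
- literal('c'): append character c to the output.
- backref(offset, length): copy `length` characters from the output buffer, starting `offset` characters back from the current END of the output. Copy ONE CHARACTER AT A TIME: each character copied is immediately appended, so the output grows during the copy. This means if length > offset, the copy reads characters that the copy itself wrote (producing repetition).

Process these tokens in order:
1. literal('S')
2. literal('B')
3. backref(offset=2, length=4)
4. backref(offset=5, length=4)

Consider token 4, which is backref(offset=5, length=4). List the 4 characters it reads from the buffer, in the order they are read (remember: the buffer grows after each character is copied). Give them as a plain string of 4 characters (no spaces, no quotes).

Answer: BSBS

Derivation:
Token 1: literal('S'). Output: "S"
Token 2: literal('B'). Output: "SB"
Token 3: backref(off=2, len=4) (overlapping!). Copied 'SBSB' from pos 0. Output: "SBSBSB"
Token 4: backref(off=5, len=4). Buffer before: "SBSBSB" (len 6)
  byte 1: read out[1]='B', append. Buffer now: "SBSBSBB"
  byte 2: read out[2]='S', append. Buffer now: "SBSBSBBS"
  byte 3: read out[3]='B', append. Buffer now: "SBSBSBBSB"
  byte 4: read out[4]='S', append. Buffer now: "SBSBSBBSBS"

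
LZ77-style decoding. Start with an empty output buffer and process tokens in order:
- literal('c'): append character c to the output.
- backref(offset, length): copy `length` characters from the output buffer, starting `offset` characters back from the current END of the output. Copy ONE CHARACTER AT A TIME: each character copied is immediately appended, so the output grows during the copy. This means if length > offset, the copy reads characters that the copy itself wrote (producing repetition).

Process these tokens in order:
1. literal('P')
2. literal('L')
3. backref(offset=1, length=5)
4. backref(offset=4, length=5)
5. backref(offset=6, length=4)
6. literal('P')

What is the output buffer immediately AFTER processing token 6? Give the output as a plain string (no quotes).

Token 1: literal('P'). Output: "P"
Token 2: literal('L'). Output: "PL"
Token 3: backref(off=1, len=5) (overlapping!). Copied 'LLLLL' from pos 1. Output: "PLLLLLL"
Token 4: backref(off=4, len=5) (overlapping!). Copied 'LLLLL' from pos 3. Output: "PLLLLLLLLLLL"
Token 5: backref(off=6, len=4). Copied 'LLLL' from pos 6. Output: "PLLLLLLLLLLLLLLL"
Token 6: literal('P'). Output: "PLLLLLLLLLLLLLLLP"

Answer: PLLLLLLLLLLLLLLLP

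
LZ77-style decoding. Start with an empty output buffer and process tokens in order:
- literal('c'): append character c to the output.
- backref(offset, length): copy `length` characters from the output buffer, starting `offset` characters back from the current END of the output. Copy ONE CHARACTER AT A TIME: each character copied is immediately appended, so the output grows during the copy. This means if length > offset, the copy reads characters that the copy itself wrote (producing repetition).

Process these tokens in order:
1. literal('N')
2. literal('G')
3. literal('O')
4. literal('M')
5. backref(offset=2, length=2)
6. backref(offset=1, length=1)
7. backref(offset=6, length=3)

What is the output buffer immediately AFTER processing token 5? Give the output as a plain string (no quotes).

Token 1: literal('N'). Output: "N"
Token 2: literal('G'). Output: "NG"
Token 3: literal('O'). Output: "NGO"
Token 4: literal('M'). Output: "NGOM"
Token 5: backref(off=2, len=2). Copied 'OM' from pos 2. Output: "NGOMOM"

Answer: NGOMOM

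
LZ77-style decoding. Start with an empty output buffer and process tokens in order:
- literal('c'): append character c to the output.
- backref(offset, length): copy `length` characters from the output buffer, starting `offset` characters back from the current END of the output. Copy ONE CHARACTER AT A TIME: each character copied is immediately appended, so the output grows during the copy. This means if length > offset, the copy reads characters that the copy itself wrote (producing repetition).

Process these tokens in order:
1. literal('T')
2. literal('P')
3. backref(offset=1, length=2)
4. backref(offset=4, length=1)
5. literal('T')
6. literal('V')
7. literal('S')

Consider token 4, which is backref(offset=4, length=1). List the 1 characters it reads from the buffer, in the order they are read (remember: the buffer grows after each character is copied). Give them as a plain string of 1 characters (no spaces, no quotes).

Token 1: literal('T'). Output: "T"
Token 2: literal('P'). Output: "TP"
Token 3: backref(off=1, len=2) (overlapping!). Copied 'PP' from pos 1. Output: "TPPP"
Token 4: backref(off=4, len=1). Buffer before: "TPPP" (len 4)
  byte 1: read out[0]='T', append. Buffer now: "TPPPT"

Answer: T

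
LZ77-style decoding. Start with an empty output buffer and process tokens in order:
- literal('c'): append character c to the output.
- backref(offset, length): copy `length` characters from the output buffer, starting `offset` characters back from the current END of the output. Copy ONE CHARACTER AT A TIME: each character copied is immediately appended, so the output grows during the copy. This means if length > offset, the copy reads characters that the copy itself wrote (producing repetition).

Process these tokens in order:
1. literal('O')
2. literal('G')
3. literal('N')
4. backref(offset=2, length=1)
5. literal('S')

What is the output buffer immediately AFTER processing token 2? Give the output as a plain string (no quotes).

Token 1: literal('O'). Output: "O"
Token 2: literal('G'). Output: "OG"

Answer: OG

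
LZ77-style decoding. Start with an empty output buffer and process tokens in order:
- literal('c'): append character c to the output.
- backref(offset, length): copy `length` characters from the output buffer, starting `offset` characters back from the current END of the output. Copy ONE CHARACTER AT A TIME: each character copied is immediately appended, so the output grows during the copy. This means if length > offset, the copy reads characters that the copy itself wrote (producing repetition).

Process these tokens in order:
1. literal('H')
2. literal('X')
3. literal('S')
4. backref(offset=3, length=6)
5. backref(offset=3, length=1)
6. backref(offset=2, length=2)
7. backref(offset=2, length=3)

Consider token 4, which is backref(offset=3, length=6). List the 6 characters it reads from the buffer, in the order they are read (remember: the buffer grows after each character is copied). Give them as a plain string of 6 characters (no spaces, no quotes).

Token 1: literal('H'). Output: "H"
Token 2: literal('X'). Output: "HX"
Token 3: literal('S'). Output: "HXS"
Token 4: backref(off=3, len=6). Buffer before: "HXS" (len 3)
  byte 1: read out[0]='H', append. Buffer now: "HXSH"
  byte 2: read out[1]='X', append. Buffer now: "HXSHX"
  byte 3: read out[2]='S', append. Buffer now: "HXSHXS"
  byte 4: read out[3]='H', append. Buffer now: "HXSHXSH"
  byte 5: read out[4]='X', append. Buffer now: "HXSHXSHX"
  byte 6: read out[5]='S', append. Buffer now: "HXSHXSHXS"

Answer: HXSHXS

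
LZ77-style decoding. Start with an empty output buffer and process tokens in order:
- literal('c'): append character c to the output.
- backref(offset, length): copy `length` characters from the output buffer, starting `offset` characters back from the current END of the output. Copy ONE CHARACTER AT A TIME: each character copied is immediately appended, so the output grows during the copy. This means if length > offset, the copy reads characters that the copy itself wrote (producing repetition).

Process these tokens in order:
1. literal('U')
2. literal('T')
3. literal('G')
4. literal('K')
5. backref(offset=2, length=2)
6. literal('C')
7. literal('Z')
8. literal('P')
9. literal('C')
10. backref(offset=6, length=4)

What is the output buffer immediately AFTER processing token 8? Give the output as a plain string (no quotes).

Answer: UTGKGKCZP

Derivation:
Token 1: literal('U'). Output: "U"
Token 2: literal('T'). Output: "UT"
Token 3: literal('G'). Output: "UTG"
Token 4: literal('K'). Output: "UTGK"
Token 5: backref(off=2, len=2). Copied 'GK' from pos 2. Output: "UTGKGK"
Token 6: literal('C'). Output: "UTGKGKC"
Token 7: literal('Z'). Output: "UTGKGKCZ"
Token 8: literal('P'). Output: "UTGKGKCZP"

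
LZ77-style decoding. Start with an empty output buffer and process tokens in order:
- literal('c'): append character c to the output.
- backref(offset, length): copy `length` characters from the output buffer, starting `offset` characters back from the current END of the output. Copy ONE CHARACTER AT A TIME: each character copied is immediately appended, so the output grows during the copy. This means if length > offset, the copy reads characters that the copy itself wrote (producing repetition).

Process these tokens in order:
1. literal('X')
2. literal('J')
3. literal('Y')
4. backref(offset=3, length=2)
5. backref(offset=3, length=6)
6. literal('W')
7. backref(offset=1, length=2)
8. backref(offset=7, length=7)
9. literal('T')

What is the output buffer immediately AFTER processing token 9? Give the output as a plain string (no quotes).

Answer: XJYXJYXJYXJWWWJYXJWWWT

Derivation:
Token 1: literal('X'). Output: "X"
Token 2: literal('J'). Output: "XJ"
Token 3: literal('Y'). Output: "XJY"
Token 4: backref(off=3, len=2). Copied 'XJ' from pos 0. Output: "XJYXJ"
Token 5: backref(off=3, len=6) (overlapping!). Copied 'YXJYXJ' from pos 2. Output: "XJYXJYXJYXJ"
Token 6: literal('W'). Output: "XJYXJYXJYXJW"
Token 7: backref(off=1, len=2) (overlapping!). Copied 'WW' from pos 11. Output: "XJYXJYXJYXJWWW"
Token 8: backref(off=7, len=7). Copied 'JYXJWWW' from pos 7. Output: "XJYXJYXJYXJWWWJYXJWWW"
Token 9: literal('T'). Output: "XJYXJYXJYXJWWWJYXJWWWT"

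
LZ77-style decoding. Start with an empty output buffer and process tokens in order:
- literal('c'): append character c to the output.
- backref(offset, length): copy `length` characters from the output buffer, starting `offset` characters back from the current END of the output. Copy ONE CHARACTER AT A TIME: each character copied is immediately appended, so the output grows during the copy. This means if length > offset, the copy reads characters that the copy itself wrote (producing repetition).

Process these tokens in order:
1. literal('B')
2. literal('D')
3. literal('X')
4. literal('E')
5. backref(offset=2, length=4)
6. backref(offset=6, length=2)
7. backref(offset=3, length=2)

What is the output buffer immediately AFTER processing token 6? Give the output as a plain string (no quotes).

Answer: BDXEXEXEXE

Derivation:
Token 1: literal('B'). Output: "B"
Token 2: literal('D'). Output: "BD"
Token 3: literal('X'). Output: "BDX"
Token 4: literal('E'). Output: "BDXE"
Token 5: backref(off=2, len=4) (overlapping!). Copied 'XEXE' from pos 2. Output: "BDXEXEXE"
Token 6: backref(off=6, len=2). Copied 'XE' from pos 2. Output: "BDXEXEXEXE"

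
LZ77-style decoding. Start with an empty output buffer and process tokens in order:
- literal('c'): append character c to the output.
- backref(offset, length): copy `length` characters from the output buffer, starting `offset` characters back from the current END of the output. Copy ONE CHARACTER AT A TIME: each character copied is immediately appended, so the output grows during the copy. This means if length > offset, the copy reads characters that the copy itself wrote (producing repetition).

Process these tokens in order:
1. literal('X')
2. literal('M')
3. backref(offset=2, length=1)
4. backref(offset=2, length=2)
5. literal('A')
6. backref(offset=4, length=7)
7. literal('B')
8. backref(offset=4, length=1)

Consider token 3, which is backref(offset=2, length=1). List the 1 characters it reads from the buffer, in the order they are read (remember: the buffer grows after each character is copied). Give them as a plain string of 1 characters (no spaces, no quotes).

Token 1: literal('X'). Output: "X"
Token 2: literal('M'). Output: "XM"
Token 3: backref(off=2, len=1). Buffer before: "XM" (len 2)
  byte 1: read out[0]='X', append. Buffer now: "XMX"

Answer: X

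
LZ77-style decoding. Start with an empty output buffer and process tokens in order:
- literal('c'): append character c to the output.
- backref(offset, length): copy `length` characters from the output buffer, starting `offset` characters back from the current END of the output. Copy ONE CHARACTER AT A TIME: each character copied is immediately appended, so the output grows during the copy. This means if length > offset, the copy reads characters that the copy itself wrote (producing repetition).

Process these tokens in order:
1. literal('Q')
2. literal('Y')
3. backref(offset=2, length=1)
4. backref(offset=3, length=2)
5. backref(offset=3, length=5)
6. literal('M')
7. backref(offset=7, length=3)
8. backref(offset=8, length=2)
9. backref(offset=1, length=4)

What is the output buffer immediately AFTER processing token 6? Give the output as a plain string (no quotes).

Answer: QYQQYQQYQQM

Derivation:
Token 1: literal('Q'). Output: "Q"
Token 2: literal('Y'). Output: "QY"
Token 3: backref(off=2, len=1). Copied 'Q' from pos 0. Output: "QYQ"
Token 4: backref(off=3, len=2). Copied 'QY' from pos 0. Output: "QYQQY"
Token 5: backref(off=3, len=5) (overlapping!). Copied 'QQYQQ' from pos 2. Output: "QYQQYQQYQQ"
Token 6: literal('M'). Output: "QYQQYQQYQQM"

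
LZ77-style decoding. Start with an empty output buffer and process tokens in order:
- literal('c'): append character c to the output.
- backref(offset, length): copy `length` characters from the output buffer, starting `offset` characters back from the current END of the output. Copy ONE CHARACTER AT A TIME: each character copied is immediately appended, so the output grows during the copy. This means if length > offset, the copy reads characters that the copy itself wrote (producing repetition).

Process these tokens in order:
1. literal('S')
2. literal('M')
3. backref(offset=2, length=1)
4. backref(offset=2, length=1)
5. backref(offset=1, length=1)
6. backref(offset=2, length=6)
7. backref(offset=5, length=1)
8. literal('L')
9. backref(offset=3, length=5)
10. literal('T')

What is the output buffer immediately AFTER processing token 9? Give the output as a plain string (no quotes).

Answer: SMSMMMMMMMMMLMMLMM

Derivation:
Token 1: literal('S'). Output: "S"
Token 2: literal('M'). Output: "SM"
Token 3: backref(off=2, len=1). Copied 'S' from pos 0. Output: "SMS"
Token 4: backref(off=2, len=1). Copied 'M' from pos 1. Output: "SMSM"
Token 5: backref(off=1, len=1). Copied 'M' from pos 3. Output: "SMSMM"
Token 6: backref(off=2, len=6) (overlapping!). Copied 'MMMMMM' from pos 3. Output: "SMSMMMMMMMM"
Token 7: backref(off=5, len=1). Copied 'M' from pos 6. Output: "SMSMMMMMMMMM"
Token 8: literal('L'). Output: "SMSMMMMMMMMML"
Token 9: backref(off=3, len=5) (overlapping!). Copied 'MMLMM' from pos 10. Output: "SMSMMMMMMMMMLMMLMM"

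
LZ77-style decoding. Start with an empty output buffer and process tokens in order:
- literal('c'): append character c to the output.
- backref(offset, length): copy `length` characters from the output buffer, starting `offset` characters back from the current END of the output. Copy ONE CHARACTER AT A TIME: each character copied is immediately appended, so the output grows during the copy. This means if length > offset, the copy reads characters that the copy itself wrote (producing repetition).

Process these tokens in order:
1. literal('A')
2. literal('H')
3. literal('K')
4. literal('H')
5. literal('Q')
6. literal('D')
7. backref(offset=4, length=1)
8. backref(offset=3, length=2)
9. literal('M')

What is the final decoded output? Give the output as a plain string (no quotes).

Answer: AHKHQDKQDM

Derivation:
Token 1: literal('A'). Output: "A"
Token 2: literal('H'). Output: "AH"
Token 3: literal('K'). Output: "AHK"
Token 4: literal('H'). Output: "AHKH"
Token 5: literal('Q'). Output: "AHKHQ"
Token 6: literal('D'). Output: "AHKHQD"
Token 7: backref(off=4, len=1). Copied 'K' from pos 2. Output: "AHKHQDK"
Token 8: backref(off=3, len=2). Copied 'QD' from pos 4. Output: "AHKHQDKQD"
Token 9: literal('M'). Output: "AHKHQDKQDM"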